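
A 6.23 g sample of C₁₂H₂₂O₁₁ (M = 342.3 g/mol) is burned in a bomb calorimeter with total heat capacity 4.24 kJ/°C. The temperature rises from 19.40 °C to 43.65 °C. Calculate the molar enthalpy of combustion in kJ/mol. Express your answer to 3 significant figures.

ΔH = -5650 kJ/mol

ΔT = 43.65 − 19.40 = 24.25 °C
q_cal = C_cal × ΔT = 4.24 × 24.25 = 102.82 kJ
n = 6.23 / 342.3 = 0.01820 mol
q_rxn = −q_cal = -102.82 kJ
ΔH = -102.82 / 0.01820 = -5649 kJ/mol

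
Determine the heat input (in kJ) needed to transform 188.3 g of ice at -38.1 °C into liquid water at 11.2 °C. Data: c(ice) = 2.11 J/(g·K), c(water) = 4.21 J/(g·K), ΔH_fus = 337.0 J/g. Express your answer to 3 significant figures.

q1 (heat ice -38.1→0.0 °C): 188.3 × 2.11 × 38.1 = 15138 J
q2 (melt at 0 °C): 188.3 × 337.0 = 63457 J
q3 (heat water 0.0→11.2 °C): 188.3 × 4.21 × 11.2 = 8879 J
Total: 15138 + 63457 + 8879 = 87474 J = 87.5 kJ

q = 87.5 kJ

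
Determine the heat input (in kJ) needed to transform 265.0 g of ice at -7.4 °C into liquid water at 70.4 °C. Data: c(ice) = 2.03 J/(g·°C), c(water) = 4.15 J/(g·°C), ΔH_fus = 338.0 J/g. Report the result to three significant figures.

q = 171 kJ

q1 (heat ice -7.4→0.0 °C): 265.0 × 2.03 × 7.4 = 3981 J
q2 (melt at 0 °C): 265.0 × 338.0 = 89570 J
q3 (heat water 0.0→70.4 °C): 265.0 × 4.15 × 70.4 = 77422 J
Total: 3981 + 89570 + 77422 = 170973 J = 171 kJ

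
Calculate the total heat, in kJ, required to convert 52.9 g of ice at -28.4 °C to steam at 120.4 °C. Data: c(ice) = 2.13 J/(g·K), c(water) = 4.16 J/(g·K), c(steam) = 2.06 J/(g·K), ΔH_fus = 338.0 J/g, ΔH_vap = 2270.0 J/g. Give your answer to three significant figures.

q = 165 kJ

q1 (heat ice -28.4→0.0 °C): 52.9 × 2.13 × 28.4 = 3200 J
q2 (melt at 0 °C): 52.9 × 338.0 = 17880 J
q3 (heat water 0.0→100.0 °C): 52.9 × 4.16 × 100.0 = 22006 J
q4 (vaporize at 100 °C): 52.9 × 2270.0 = 120083 J
q5 (heat steam 100.0→120.4 °C): 52.9 × 2.06 × 20.4 = 2223 J
Total: 3200 + 17880 + 22006 + 120083 + 2223 = 165392 J = 165 kJ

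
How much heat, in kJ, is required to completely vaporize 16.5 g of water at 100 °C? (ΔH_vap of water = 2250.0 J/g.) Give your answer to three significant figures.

q = 37.1 kJ

q = m × ΔH_vap = 16.5 × 2250.0 = 37130 J = 37.1 kJ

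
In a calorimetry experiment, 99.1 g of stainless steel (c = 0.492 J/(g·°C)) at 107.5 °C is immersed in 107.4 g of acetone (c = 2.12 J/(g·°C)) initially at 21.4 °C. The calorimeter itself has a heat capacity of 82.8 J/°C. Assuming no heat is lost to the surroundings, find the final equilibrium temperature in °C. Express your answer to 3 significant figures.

T_f = 33.1 °C

Heat lost by stainless steel = heat gained by acetone + calorimeter.
(99.1)(0.492)(107.5 − T) = [(107.4)(2.12) + 82.8](T − 21.4)
48.7572 (107.5 − T) = 310.488 (T − 21.4)
5241.4 − 48.7572 T = 310.488 T − 6644.4
11885.8 = 359.2452 T
T = 33.09 °C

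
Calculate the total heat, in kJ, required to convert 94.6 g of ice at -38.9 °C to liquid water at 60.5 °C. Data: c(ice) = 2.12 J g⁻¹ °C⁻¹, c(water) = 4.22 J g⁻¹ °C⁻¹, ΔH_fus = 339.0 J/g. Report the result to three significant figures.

q1 (heat ice -38.9→0.0 °C): 94.6 × 2.12 × 38.9 = 7801 J
q2 (melt at 0 °C): 94.6 × 339.0 = 32069 J
q3 (heat water 0.0→60.5 °C): 94.6 × 4.22 × 60.5 = 24152 J
Total: 7801 + 32069 + 24152 = 64022 J = 64.0 kJ

q = 64.0 kJ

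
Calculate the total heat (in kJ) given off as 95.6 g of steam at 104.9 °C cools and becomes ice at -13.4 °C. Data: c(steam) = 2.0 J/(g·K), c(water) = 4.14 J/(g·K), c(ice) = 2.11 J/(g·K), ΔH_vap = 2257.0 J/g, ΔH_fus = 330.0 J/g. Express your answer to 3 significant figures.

q1 (cool steam 104.9→100 °C): 95.6 × 2.0 × 4.9 = 937 J
q2 (condense at 100 °C): 95.6 × 2257.0 = 215769 J
q3 (cool water 100→0 °C): 95.6 × 4.14 × 100.0 = 39578 J
q4 (freeze at 0 °C): 95.6 × 330.0 = 31548 J
q5 (cool ice 0→-13.4 °C): 95.6 × 2.11 × 13.4 = 2703 J
Total: 937 + 215769 + 39578 + 31548 + 2703 = 290535 J = 291 kJ

q = 291 kJ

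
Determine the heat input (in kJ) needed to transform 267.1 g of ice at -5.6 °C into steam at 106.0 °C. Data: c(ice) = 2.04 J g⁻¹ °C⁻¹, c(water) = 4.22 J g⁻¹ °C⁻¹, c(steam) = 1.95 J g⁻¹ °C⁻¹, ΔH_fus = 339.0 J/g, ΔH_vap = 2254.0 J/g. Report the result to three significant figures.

q1 (heat ice -5.6→0.0 °C): 267.1 × 2.04 × 5.6 = 3051 J
q2 (melt at 0 °C): 267.1 × 339.0 = 90547 J
q3 (heat water 0.0→100.0 °C): 267.1 × 4.22 × 100.0 = 112716 J
q4 (vaporize at 100 °C): 267.1 × 2254.0 = 602043 J
q5 (heat steam 100.0→106.0 °C): 267.1 × 1.95 × 6.0 = 3125 J
Total: 3051 + 90547 + 112716 + 602043 + 3125 = 811482 J = 811 kJ

q = 811 kJ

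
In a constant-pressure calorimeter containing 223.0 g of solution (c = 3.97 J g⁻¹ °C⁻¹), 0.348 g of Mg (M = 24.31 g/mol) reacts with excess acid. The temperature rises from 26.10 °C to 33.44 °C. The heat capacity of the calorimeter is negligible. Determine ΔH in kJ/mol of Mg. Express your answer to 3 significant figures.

|ΔT| = |33.44 − 26.10| = 7.34 °C
|q_surr| = (223.0 × 3.97) × 7.34 = 885.31 × 7.34 = 6498 J
n(Mg) = 0.348 / 24.31 = 0.01432 mol
Temperature rose, so q_rxn = −|q_surr| = -6.498 kJ
ΔH = q_rxn / n = -453.8 kJ/mol

ΔH = -454 kJ/mol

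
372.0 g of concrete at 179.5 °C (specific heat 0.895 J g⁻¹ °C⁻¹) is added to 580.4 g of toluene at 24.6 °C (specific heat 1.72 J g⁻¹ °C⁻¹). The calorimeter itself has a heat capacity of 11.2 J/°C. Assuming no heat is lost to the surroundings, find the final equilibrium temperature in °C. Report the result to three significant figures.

T_f = 63.0 °C

Heat lost by concrete = heat gained by toluene + calorimeter.
(372.0)(0.895)(179.5 − T) = [(580.4)(1.72) + 11.2](T − 24.6)
332.94 (179.5 − T) = 1009.488 (T − 24.6)
59763 − 332.94 T = 1009.488 T − 24833
84596 = 1342.428 T
T = 63.02 °C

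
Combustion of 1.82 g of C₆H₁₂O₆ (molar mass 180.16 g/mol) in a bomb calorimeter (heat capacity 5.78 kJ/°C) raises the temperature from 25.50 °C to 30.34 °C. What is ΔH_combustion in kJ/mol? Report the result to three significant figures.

ΔT = 30.34 − 25.50 = 4.84 °C
q_cal = C_cal × ΔT = 5.78 × 4.84 = 27.9752 kJ
n = 1.82 / 180.16 = 0.01010 mol
q_rxn = −q_cal = -27.9752 kJ
ΔH = -27.9752 / 0.01010 = -2770 kJ/mol

ΔH = -2770 kJ/mol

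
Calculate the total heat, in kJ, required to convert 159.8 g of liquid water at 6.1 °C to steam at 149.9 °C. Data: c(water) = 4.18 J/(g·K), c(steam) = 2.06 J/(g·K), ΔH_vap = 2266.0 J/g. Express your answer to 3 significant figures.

q = 441 kJ

q1 (heat water 6.1→100.0 °C): 159.8 × 4.18 × 93.9 = 62722 J
q2 (vaporize at 100 °C): 159.8 × 2266.0 = 362107 J
q3 (heat steam 100.0→149.9 °C): 159.8 × 2.06 × 49.9 = 16426 J
Total: 62722 + 362107 + 16426 = 441255 J = 441 kJ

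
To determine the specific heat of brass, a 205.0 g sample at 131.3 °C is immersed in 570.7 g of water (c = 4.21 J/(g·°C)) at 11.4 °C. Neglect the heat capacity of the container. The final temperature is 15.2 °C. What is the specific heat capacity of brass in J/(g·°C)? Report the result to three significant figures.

c = 0.384 J/(g·°C)

q_gained = (570.7 × 4.21) × (15.2 − 11.4) = 9130 J
q_lost = 205.0 × c × (131.3 − 15.2) = 23800.5 c
Set equal: c = 9130 / 23800.5 = 0.384 J/(g·°C)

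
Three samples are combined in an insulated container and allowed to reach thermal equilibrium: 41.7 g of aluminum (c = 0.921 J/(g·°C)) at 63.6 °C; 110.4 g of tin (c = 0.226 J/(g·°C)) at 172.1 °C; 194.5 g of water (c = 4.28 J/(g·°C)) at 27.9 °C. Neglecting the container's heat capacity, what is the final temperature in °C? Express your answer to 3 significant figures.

Σ mᵢcᵢ(T − Tᵢ) = 0  ⇒  T = Σ mᵢcᵢTᵢ / Σ mᵢcᵢ
Σ mᵢcᵢ = 41.7×0.921 + 110.4×0.226 + 194.5×4.28 = 895.8161
Σ mᵢcᵢTᵢ = 38.4057×63.6 + 24.9504×172.1 + 832.46×27.9 = 29962
T = 29962 / 895.8161 = 33.447 °C

T_f = 33.4 °C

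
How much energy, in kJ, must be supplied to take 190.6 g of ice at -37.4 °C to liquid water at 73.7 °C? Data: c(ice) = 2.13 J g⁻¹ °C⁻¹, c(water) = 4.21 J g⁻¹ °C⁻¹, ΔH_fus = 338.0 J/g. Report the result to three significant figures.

q1 (heat ice -37.4→0.0 °C): 190.6 × 2.13 × 37.4 = 15184 J
q2 (melt at 0 °C): 190.6 × 338.0 = 64423 J
q3 (heat water 0.0→73.7 °C): 190.6 × 4.21 × 73.7 = 59139 J
Total: 15184 + 64423 + 59139 = 138746 J = 139 kJ

q = 139 kJ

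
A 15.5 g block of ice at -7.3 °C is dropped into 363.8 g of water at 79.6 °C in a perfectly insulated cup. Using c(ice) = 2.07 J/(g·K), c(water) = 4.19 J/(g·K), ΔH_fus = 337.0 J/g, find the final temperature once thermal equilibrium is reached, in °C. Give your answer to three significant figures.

Heat to bring ice to 0 °C and melt it: q₁ = 15.5×2.07×7.3 + 15.5×337.0 = 5457.7 J
Heat the water can supply cooling to 0 °C: 363.8×4.19×79.6 = 121336 J > q₁, so all ice melts.
Energy balance: 363.8×4.19×(79.6 − T) = 5457.7 + 15.5×4.19×(T − 0)
1524.322(79.6 − T) = 5457.7 + 64.945 T
121336 − 5457.7 = 1589.267 T
T = 115878.3 / 1589.267 = 72.91 °C

T_f = 72.9 °C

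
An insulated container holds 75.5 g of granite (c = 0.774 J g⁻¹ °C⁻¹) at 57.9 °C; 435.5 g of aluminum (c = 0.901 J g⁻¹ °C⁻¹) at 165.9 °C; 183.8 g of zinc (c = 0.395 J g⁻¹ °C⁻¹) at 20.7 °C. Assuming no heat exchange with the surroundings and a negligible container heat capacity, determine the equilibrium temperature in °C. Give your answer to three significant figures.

T_f = 134 °C

Σ mᵢcᵢ(T − Tᵢ) = 0  ⇒  T = Σ mᵢcᵢTᵢ / Σ mᵢcᵢ
Σ mᵢcᵢ = 75.5×0.774 + 435.5×0.901 + 183.8×0.395 = 523.4235
Σ mᵢcᵢTᵢ = 58.437×57.9 + 392.3855×165.9 + 72.601×20.7 = 69983
T = 69983 / 523.4235 = 133.7 °C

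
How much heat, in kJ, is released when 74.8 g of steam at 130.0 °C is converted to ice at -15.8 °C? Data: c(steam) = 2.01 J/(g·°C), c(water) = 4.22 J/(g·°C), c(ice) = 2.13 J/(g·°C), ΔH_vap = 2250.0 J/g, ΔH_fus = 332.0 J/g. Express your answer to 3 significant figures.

q1 (cool steam 130.0→100 °C): 74.8 × 2.01 × 30.0 = 4510 J
q2 (condense at 100 °C): 74.8 × 2250.0 = 168300 J
q3 (cool water 100→0 °C): 74.8 × 4.22 × 100.0 = 31566 J
q4 (freeze at 0 °C): 74.8 × 332.0 = 24834 J
q5 (cool ice 0→-15.8 °C): 74.8 × 2.13 × 15.8 = 2517 J
Total: 4510 + 168300 + 31566 + 24834 + 2517 = 231727 J = 232 kJ

q = 232 kJ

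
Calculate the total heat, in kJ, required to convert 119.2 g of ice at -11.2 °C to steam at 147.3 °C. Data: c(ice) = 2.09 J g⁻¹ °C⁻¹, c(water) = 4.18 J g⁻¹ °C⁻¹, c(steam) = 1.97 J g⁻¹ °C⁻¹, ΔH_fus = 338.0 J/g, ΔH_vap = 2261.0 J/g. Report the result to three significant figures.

q = 374 kJ

q1 (heat ice -11.2→0.0 °C): 119.2 × 2.09 × 11.2 = 2790 J
q2 (melt at 0 °C): 119.2 × 338.0 = 40290 J
q3 (heat water 0.0→100.0 °C): 119.2 × 4.18 × 100.0 = 49826 J
q4 (vaporize at 100 °C): 119.2 × 2261.0 = 269511 J
q5 (heat steam 100.0→147.3 °C): 119.2 × 1.97 × 47.3 = 11107 J
Total: 2790 + 40290 + 49826 + 269511 + 11107 = 373524 J = 374 kJ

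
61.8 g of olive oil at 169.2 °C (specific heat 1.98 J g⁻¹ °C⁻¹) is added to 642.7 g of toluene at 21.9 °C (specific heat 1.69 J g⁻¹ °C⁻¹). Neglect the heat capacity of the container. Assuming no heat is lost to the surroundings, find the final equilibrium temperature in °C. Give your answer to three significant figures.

T_f = 36.8 °C

Heat lost by olive oil = heat gained by toluene.
(61.8)(1.98)(169.2 − T) = (642.7)(1.69)(T − 21.9)
122.364 (169.2 − T) = 1086.163 (T − 21.9)
20704 − 122.364 T = 1086.163 T − 23787
44491 = 1208.527 T
T = 36.81 °C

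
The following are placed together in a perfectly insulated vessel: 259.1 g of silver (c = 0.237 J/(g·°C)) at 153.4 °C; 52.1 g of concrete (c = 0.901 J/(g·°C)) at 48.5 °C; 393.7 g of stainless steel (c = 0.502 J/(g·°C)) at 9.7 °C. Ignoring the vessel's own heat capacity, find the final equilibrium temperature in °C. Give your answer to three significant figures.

T_f = 44.5 °C

Σ mᵢcᵢ(T − Tᵢ) = 0  ⇒  T = Σ mᵢcᵢTᵢ / Σ mᵢcᵢ
Σ mᵢcᵢ = 259.1×0.237 + 52.1×0.901 + 393.7×0.502 = 305.9862
Σ mᵢcᵢTᵢ = 61.4067×153.4 + 46.9421×48.5 + 197.6374×9.7 = 13614
T = 13614 / 305.9862 = 44.49 °C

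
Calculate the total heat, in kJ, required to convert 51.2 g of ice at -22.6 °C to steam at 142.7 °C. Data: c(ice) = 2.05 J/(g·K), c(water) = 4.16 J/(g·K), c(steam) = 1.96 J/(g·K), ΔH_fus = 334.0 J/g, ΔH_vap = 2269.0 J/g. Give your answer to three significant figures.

q = 161 kJ

q1 (heat ice -22.6→0.0 °C): 51.2 × 2.05 × 22.6 = 2372 J
q2 (melt at 0 °C): 51.2 × 334.0 = 17101 J
q3 (heat water 0.0→100.0 °C): 51.2 × 4.16 × 100.0 = 21299 J
q4 (vaporize at 100 °C): 51.2 × 2269.0 = 116173 J
q5 (heat steam 100.0→142.7 °C): 51.2 × 1.96 × 42.7 = 4285 J
Total: 2372 + 17101 + 21299 + 116173 + 4285 = 161230 J = 161 kJ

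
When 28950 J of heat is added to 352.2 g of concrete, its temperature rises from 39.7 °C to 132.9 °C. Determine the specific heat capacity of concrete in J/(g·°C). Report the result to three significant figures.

c = q / (m ΔT) = 28950 / (352.2 × 93.2)
c = 28950 / 32825.04 = 0.882 J/(g·°C)

c = 0.882 J/(g·°C)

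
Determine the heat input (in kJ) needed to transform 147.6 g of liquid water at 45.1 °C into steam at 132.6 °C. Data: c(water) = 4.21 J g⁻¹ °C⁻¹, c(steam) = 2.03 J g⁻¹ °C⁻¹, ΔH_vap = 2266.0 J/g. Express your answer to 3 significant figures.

q1 (heat water 45.1→100.0 °C): 147.6 × 4.21 × 54.9 = 34115 J
q2 (vaporize at 100 °C): 147.6 × 2266.0 = 334462 J
q3 (heat steam 100.0→132.6 °C): 147.6 × 2.03 × 32.6 = 9768 J
Total: 34115 + 334462 + 9768 = 378345 J = 378 kJ

q = 378 kJ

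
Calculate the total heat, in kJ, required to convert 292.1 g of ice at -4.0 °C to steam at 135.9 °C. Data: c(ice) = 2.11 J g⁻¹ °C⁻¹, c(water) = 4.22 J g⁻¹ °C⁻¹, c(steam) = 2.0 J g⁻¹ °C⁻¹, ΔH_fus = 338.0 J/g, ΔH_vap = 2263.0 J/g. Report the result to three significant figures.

q1 (heat ice -4.0→0.0 °C): 292.1 × 2.11 × 4.0 = 2465 J
q2 (melt at 0 °C): 292.1 × 338.0 = 98730 J
q3 (heat water 0.0→100.0 °C): 292.1 × 4.22 × 100.0 = 123266 J
q4 (vaporize at 100 °C): 292.1 × 2263.0 = 661022 J
q5 (heat steam 100.0→135.9 °C): 292.1 × 2.0 × 35.9 = 20973 J
Total: 2465 + 98730 + 123266 + 661022 + 20973 = 906456 J = 906 kJ

q = 906 kJ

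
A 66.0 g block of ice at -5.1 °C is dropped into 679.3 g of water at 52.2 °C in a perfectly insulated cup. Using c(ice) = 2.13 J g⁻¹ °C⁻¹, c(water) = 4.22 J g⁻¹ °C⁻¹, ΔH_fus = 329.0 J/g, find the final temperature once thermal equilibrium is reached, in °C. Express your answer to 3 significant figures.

T_f = 40.4 °C

Heat to bring ice to 0 °C and melt it: q₁ = 66.0×2.13×5.1 + 66.0×329.0 = 22431 J
Heat the water can supply cooling to 0 °C: 679.3×4.22×52.2 = 149639 J > q₁, so all ice melts.
Energy balance: 679.3×4.22×(52.2 − T) = 22431 + 66.0×4.22×(T − 0)
2866.646(52.2 − T) = 22431 + 278.52 T
149639 − 22431 = 3145.166 T
T = 127208 / 3145.166 = 40.446 °C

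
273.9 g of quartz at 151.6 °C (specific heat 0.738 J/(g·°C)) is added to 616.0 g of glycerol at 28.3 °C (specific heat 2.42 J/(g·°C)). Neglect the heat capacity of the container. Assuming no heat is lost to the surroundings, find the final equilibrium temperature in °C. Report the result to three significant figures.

T_f = 43.0 °C

Heat lost by quartz = heat gained by glycerol.
(273.9)(0.738)(151.6 − T) = (616.0)(2.42)(T − 28.3)
202.1382 (151.6 − T) = 1490.72 (T − 28.3)
30644 − 202.1382 T = 1490.72 T − 42187
72831 = 1692.8582 T
T = 43.02 °C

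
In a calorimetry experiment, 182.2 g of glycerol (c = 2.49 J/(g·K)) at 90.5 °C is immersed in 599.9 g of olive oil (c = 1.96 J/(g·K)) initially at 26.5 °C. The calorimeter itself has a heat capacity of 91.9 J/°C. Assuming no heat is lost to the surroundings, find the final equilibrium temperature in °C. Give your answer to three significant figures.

Heat lost by glycerol = heat gained by olive oil + calorimeter.
(182.2)(2.49)(90.5 − T) = [(599.9)(1.96) + 91.9](T − 26.5)
453.678 (90.5 − T) = 1267.704 (T − 26.5)
41058 − 453.678 T = 1267.704 T − 33594
74652 = 1721.382 T
T = 43.37 °C

T_f = 43.4 °C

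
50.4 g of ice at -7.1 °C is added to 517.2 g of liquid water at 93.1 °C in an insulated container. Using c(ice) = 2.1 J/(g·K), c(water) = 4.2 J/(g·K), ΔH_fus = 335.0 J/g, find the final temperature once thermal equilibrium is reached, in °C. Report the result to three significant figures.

T_f = 77.4 °C

Heat to bring ice to 0 °C and melt it: q₁ = 50.4×2.1×7.1 + 50.4×335.0 = 17635 J
Heat the water can supply cooling to 0 °C: 517.2×4.2×93.1 = 202236 J > q₁, so all ice melts.
Energy balance: 517.2×4.2×(93.1 − T) = 17635 + 50.4×4.2×(T − 0)
2172.24(93.1 − T) = 17635 + 211.68 T
202236 − 17635 = 2383.92 T
T = 184601 / 2383.92 = 77.44 °C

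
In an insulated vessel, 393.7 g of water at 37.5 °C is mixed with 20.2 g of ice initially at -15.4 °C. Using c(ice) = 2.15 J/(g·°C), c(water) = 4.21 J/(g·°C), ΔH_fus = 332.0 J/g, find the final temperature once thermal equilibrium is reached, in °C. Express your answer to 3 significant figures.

T_f = 31.4 °C

Heat to bring ice to 0 °C and melt it: q₁ = 20.2×2.15×15.4 + 20.2×332.0 = 7375.2 J
Heat the water can supply cooling to 0 °C: 393.7×4.21×37.5 = 62155.4 J > q₁, so all ice melts.
Energy balance: 393.7×4.21×(37.5 − T) = 7375.2 + 20.2×4.21×(T − 0)
1657.477(37.5 − T) = 7375.2 + 85.042 T
62155.4 − 7375.2 = 1742.519 T
T = 54780.2 / 1742.519 = 31.44 °C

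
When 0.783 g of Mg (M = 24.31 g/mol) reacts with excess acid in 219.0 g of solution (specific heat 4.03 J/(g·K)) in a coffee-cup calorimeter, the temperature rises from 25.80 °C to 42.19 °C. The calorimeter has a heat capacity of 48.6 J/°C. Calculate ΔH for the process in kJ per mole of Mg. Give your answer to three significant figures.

|ΔT| = |42.19 − 25.80| = 16.39 °C
|q_surr| = (219.0 × 4.03 + 48.6) × 16.39 = 931.17 × 16.39 = 15260 J
n(Mg) = 0.783 / 24.31 = 0.03221 mol
Temperature rose, so q_rxn = −|q_surr| = -15.26 kJ
ΔH = q_rxn / n = -473.8 kJ/mol

ΔH = -474 kJ/mol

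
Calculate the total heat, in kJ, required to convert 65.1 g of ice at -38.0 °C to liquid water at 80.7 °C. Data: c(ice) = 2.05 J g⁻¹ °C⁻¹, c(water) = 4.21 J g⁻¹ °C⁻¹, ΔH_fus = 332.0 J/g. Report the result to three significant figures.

q = 48.8 kJ

q1 (heat ice -38.0→0.0 °C): 65.1 × 2.05 × 38.0 = 5071 J
q2 (melt at 0 °C): 65.1 × 332.0 = 21613 J
q3 (heat water 0.0→80.7 °C): 65.1 × 4.21 × 80.7 = 22118 J
Total: 5071 + 21613 + 22118 = 48802 J = 48.8 kJ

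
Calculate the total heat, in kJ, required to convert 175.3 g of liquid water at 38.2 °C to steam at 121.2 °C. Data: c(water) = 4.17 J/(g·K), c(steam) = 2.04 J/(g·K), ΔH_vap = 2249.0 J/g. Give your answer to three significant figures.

q1 (heat water 38.2→100.0 °C): 175.3 × 4.17 × 61.8 = 45176 J
q2 (vaporize at 100 °C): 175.3 × 2249.0 = 394250 J
q3 (heat steam 100.0→121.2 °C): 175.3 × 2.04 × 21.2 = 7581 J
Total: 45176 + 394250 + 7581 = 447007 J = 447 kJ

q = 447 kJ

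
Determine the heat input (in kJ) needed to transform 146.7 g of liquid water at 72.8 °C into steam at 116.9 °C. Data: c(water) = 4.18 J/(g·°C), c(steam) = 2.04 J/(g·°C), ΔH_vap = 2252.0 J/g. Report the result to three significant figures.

q = 352 kJ

q1 (heat water 72.8→100.0 °C): 146.7 × 4.18 × 27.2 = 16679 J
q2 (vaporize at 100 °C): 146.7 × 2252.0 = 330368 J
q3 (heat steam 100.0→116.9 °C): 146.7 × 2.04 × 16.9 = 5058 J
Total: 16679 + 330368 + 5058 = 352105 J = 352 kJ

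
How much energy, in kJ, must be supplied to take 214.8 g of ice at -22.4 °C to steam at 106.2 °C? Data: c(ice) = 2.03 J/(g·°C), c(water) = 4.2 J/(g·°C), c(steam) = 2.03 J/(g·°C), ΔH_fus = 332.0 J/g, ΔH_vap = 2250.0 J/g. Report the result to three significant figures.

q = 657 kJ

q1 (heat ice -22.4→0.0 °C): 214.8 × 2.03 × 22.4 = 9767 J
q2 (melt at 0 °C): 214.8 × 332.0 = 71314 J
q3 (heat water 0.0→100.0 °C): 214.8 × 4.2 × 100.0 = 90216 J
q4 (vaporize at 100 °C): 214.8 × 2250.0 = 483300 J
q5 (heat steam 100.0→106.2 °C): 214.8 × 2.03 × 6.2 = 2703 J
Total: 9767 + 71314 + 90216 + 483300 + 2703 = 657300 J = 657 kJ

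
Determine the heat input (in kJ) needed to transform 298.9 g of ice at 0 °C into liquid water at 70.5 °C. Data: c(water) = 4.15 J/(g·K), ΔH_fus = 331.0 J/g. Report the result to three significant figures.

q = 186 kJ

q1 (melt at 0 °C): 298.9 × 331.0 = 98936 J
q2 (heat water 0.0→70.5 °C): 298.9 × 4.15 × 70.5 = 87451 J
Total: 98936 + 87451 = 186387 J = 186 kJ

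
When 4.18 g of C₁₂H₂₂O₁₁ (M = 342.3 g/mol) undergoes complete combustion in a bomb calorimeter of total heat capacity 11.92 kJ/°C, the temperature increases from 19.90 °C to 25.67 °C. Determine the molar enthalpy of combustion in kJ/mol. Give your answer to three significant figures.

ΔH = -5630 kJ/mol

ΔT = 25.67 − 19.90 = 5.77 °C
q_cal = C_cal × ΔT = 11.92 × 5.77 = 68.7784 kJ
n = 4.18 / 342.3 = 0.01221 mol
q_rxn = −q_cal = -68.7784 kJ
ΔH = -68.7784 / 0.01221 = -5633 kJ/mol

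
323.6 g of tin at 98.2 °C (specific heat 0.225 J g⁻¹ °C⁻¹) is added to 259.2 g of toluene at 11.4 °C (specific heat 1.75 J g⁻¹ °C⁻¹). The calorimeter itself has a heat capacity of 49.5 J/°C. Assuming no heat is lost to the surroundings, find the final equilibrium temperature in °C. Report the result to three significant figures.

T_f = 22.4 °C

Heat lost by tin = heat gained by toluene + calorimeter.
(323.6)(0.225)(98.2 − T) = [(259.2)(1.75) + 49.5](T − 11.4)
72.81 (98.2 − T) = 503.1 (T − 11.4)
7149.9 − 72.81 T = 503.1 T − 5735.3
12885.2 = 575.91 T
T = 22.37 °C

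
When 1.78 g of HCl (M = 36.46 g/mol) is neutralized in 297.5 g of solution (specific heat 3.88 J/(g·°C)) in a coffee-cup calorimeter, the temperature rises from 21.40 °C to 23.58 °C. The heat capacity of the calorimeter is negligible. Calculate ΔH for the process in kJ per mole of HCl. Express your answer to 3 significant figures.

ΔH = -51.5 kJ/mol

|ΔT| = |23.58 − 21.40| = 2.18 °C
|q_surr| = (297.5 × 3.88) × 2.18 = 1154.3 × 2.18 = 2516 J
n(HCl) = 1.78 / 36.46 = 0.04882 mol
Temperature rose, so q_rxn = −|q_surr| = -2.516 kJ
ΔH = q_rxn / n = -51.54 kJ/mol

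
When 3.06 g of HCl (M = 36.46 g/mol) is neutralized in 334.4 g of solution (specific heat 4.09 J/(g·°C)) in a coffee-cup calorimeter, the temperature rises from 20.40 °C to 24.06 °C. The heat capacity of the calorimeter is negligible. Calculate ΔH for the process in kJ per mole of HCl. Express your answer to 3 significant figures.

ΔH = -59.6 kJ/mol

|ΔT| = |24.06 − 20.40| = 3.66 °C
|q_surr| = (334.4 × 4.09) × 3.66 = 1367.696 × 3.66 = 5006 J
n(HCl) = 3.06 / 36.46 = 0.08393 mol
Temperature rose, so q_rxn = −|q_surr| = -5.006 kJ
ΔH = q_rxn / n = -59.64 kJ/mol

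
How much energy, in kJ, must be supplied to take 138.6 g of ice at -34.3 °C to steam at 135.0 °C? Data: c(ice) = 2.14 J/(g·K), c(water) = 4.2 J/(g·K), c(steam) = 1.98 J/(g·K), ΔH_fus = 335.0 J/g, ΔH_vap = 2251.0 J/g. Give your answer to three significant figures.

q1 (heat ice -34.3→0.0 °C): 138.6 × 2.14 × 34.3 = 10174 J
q2 (melt at 0 °C): 138.6 × 335.0 = 46431 J
q3 (heat water 0.0→100.0 °C): 138.6 × 4.2 × 100.0 = 58212 J
q4 (vaporize at 100 °C): 138.6 × 2251.0 = 311989 J
q5 (heat steam 100.0→135.0 °C): 138.6 × 1.98 × 35.0 = 9605 J
Total: 10174 + 46431 + 58212 + 311989 + 9605 = 436411 J = 436 kJ

q = 436 kJ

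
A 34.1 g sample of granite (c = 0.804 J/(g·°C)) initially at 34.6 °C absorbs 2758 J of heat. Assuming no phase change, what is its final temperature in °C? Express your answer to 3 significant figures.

ΔT = q / (m c) = 2758 / (34.1 × 0.804) = 100.6 °C
T_f = 34.6 + 100.6 = 135.2 °C

T_f = 135 °C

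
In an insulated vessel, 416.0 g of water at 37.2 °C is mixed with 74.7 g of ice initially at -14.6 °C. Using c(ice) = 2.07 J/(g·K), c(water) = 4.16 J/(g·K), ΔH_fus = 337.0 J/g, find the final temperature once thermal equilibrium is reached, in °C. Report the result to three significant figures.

Heat to bring ice to 0 °C and melt it: q₁ = 74.7×2.07×14.6 + 74.7×337.0 = 27431 J
Heat the water can supply cooling to 0 °C: 416.0×4.16×37.2 = 64376.8 J > q₁, so all ice melts.
Energy balance: 416.0×4.16×(37.2 − T) = 27431 + 74.7×4.16×(T − 0)
1730.56(37.2 − T) = 27431 + 310.752 T
64376.8 − 27431 = 2041.312 T
T = 36945.8 / 2041.312 = 18.10 °C

T_f = 18.1 °C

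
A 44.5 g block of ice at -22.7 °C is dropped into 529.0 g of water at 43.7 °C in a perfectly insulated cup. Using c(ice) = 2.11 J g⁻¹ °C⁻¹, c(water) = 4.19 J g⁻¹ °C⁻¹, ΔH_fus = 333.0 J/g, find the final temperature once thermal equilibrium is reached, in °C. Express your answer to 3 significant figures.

Heat to bring ice to 0 °C and melt it: q₁ = 44.5×2.11×22.7 + 44.5×333.0 = 16950 J
Heat the water can supply cooling to 0 °C: 529.0×4.19×43.7 = 96861.5 J > q₁, so all ice melts.
Energy balance: 529.0×4.19×(43.7 − T) = 16950 + 44.5×4.19×(T − 0)
2216.51(43.7 − T) = 16950 + 186.455 T
96861.5 − 16950 = 2402.965 T
T = 79911.5 / 2402.965 = 33.26 °C

T_f = 33.3 °C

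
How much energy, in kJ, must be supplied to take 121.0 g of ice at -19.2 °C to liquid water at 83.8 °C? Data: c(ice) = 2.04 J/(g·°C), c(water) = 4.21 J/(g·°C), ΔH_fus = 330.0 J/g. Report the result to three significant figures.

q = 87.4 kJ

q1 (heat ice -19.2→0.0 °C): 121.0 × 2.04 × 19.2 = 4739 J
q2 (melt at 0 °C): 121.0 × 330.0 = 39930 J
q3 (heat water 0.0→83.8 °C): 121.0 × 4.21 × 83.8 = 42689 J
Total: 4739 + 39930 + 42689 = 87358 J = 87.4 kJ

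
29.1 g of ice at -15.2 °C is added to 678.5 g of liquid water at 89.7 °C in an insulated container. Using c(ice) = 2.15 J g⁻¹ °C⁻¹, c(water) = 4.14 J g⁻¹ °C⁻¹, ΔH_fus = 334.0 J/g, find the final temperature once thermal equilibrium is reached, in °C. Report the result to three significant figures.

T_f = 82.4 °C

Heat to bring ice to 0 °C and melt it: q₁ = 29.1×2.15×15.2 + 29.1×334.0 = 10670 J
Heat the water can supply cooling to 0 °C: 678.5×4.14×89.7 = 251966 J > q₁, so all ice melts.
Energy balance: 678.5×4.14×(89.7 − T) = 10670 + 29.1×4.14×(T − 0)
2808.99(89.7 − T) = 10670 + 120.474 T
251966 − 10670 = 2929.464 T
T = 241296 / 2929.464 = 82.37 °C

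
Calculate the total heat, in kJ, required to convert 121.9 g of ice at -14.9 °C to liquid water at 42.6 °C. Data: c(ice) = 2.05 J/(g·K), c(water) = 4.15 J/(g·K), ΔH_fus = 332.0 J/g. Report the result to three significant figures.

q = 65.7 kJ

q1 (heat ice -14.9→0.0 °C): 121.9 × 2.05 × 14.9 = 3723 J
q2 (melt at 0 °C): 121.9 × 332.0 = 40471 J
q3 (heat water 0.0→42.6 °C): 121.9 × 4.15 × 42.6 = 21551 J
Total: 3723 + 40471 + 21551 = 65745 J = 65.7 kJ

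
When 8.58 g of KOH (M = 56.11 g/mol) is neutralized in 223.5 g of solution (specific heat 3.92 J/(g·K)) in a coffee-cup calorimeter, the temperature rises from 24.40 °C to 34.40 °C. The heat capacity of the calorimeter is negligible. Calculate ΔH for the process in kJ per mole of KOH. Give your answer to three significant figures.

|ΔT| = |34.40 − 24.40| = 10.00 °C
|q_surr| = (223.5 × 3.92) × 10.00 = 876.12 × 10.00 = 8761 J
n(KOH) = 8.58 / 56.11 = 0.1529 mol
Temperature rose, so q_rxn = −|q_surr| = -8.761 kJ
ΔH = q_rxn / n = -57.30 kJ/mol

ΔH = -57.3 kJ/mol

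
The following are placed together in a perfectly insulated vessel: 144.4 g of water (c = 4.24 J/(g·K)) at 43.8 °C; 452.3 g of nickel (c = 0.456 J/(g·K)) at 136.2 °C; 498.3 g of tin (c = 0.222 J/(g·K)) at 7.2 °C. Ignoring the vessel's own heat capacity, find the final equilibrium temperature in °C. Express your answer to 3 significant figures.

Σ mᵢcᵢ(T − Tᵢ) = 0  ⇒  T = Σ mᵢcᵢTᵢ / Σ mᵢcᵢ
Σ mᵢcᵢ = 144.4×4.24 + 452.3×0.456 + 498.3×0.222 = 929.1274
Σ mᵢcᵢTᵢ = 612.256×43.8 + 206.2488×136.2 + 110.6226×7.2 = 55704
T = 55704 / 929.1274 = 59.95 °C

T_f = 60.0 °C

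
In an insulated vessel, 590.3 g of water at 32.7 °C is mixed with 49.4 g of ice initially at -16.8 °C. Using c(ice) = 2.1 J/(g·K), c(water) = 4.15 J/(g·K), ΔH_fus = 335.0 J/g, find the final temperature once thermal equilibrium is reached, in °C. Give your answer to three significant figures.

Heat to bring ice to 0 °C and melt it: q₁ = 49.4×2.1×16.8 + 49.4×335.0 = 18292 J
Heat the water can supply cooling to 0 °C: 590.3×4.15×32.7 = 80106.7 J > q₁, so all ice melts.
Energy balance: 590.3×4.15×(32.7 − T) = 18292 + 49.4×4.15×(T − 0)
2449.745(32.7 − T) = 18292 + 205.01 T
80106.7 − 18292 = 2654.755 T
T = 61814.7 / 2654.755 = 23.28 °C

T_f = 23.3 °C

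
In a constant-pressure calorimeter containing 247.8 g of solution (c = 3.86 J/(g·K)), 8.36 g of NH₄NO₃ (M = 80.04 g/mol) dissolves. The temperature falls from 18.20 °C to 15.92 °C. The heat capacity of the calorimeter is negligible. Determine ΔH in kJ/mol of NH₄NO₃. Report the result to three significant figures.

ΔH = 20.9 kJ/mol

|ΔT| = |15.92 − 18.20| = 2.28 °C
|q_surr| = (247.8 × 3.86) × 2.28 = 956.508 × 2.28 = 2181 J
n(NH₄NO₃) = 8.36 / 80.04 = 0.1044 mol
Temperature fell, so q_rxn = +|q_surr| = 2.181 kJ
ΔH = q_rxn / n = 20.89 kJ/mol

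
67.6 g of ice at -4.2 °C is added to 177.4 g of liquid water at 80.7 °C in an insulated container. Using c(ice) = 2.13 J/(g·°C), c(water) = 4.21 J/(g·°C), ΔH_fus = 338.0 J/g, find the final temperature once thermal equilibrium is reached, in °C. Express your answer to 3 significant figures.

T_f = 35.7 °C

Heat to bring ice to 0 °C and melt it: q₁ = 67.6×2.13×4.2 + 67.6×338.0 = 23454 J
Heat the water can supply cooling to 0 °C: 177.4×4.21×80.7 = 60271.1 J > q₁, so all ice melts.
Energy balance: 177.4×4.21×(80.7 − T) = 23454 + 67.6×4.21×(T − 0)
746.854(80.7 − T) = 23454 + 284.596 T
60271.1 − 23454 = 1031.450 T
T = 36817.1 / 1031.450 = 35.69 °C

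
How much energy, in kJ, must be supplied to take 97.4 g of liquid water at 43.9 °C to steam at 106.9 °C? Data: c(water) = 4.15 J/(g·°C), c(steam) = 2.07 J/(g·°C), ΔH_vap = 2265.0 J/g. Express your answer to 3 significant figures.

q = 245 kJ

q1 (heat water 43.9→100.0 °C): 97.4 × 4.15 × 56.1 = 22676 J
q2 (vaporize at 100 °C): 97.4 × 2265.0 = 220611 J
q3 (heat steam 100.0→106.9 °C): 97.4 × 2.07 × 6.9 = 1391 J
Total: 22676 + 220611 + 1391 = 244678 J = 245 kJ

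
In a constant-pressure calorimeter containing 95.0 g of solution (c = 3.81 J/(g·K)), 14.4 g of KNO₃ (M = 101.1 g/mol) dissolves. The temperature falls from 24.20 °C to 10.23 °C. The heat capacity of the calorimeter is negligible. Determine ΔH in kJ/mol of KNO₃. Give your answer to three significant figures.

|ΔT| = |10.23 − 24.20| = 13.97 °C
|q_surr| = (95.0 × 3.81) × 13.97 = 361.95 × 13.97 = 5056 J
n(KNO₃) = 14.4 / 101.1 = 0.1424 mol
Temperature fell, so q_rxn = +|q_surr| = 5.056 kJ
ΔH = q_rxn / n = 35.51 kJ/mol

ΔH = 35.5 kJ/mol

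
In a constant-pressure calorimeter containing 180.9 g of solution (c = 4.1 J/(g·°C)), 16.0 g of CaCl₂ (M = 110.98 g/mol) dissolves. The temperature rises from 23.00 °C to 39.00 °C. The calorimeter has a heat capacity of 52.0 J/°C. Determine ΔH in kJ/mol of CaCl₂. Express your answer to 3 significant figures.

ΔH = -88.1 kJ/mol

|ΔT| = |39.00 − 23.00| = 16.00 °C
|q_surr| = (180.9 × 4.1 + 52.0) × 16.00 = 793.69 × 16.00 = 12700 J
n(CaCl₂) = 16.0 / 110.98 = 0.1442 mol
Temperature rose, so q_rxn = −|q_surr| = -12.70 kJ
ΔH = q_rxn / n = -88.07 kJ/mol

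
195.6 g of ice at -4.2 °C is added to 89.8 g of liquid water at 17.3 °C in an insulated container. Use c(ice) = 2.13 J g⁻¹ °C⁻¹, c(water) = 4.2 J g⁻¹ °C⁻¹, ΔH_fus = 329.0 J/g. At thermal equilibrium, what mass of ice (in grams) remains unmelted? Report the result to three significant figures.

Heat to warm all ice to 0 °C: 195.6×2.13×4.2 = 1749.8 J
Heat released by water cooling to 0 °C: 89.8×4.2×17.3 = 6524.9 J
6524.9 J < 1749.8 + 195.6×329.0 = 66102.2 J, so not all ice melts; final T = 0 °C.
Heat left for melting: 6524.9 − 1749.8 = 4775.1 J
Mass melted = 4775.1 / 329.0 = 14.51 g
Ice remaining = 195.6 − 14.51 = 181.09 g

m_ice remaining = 181 g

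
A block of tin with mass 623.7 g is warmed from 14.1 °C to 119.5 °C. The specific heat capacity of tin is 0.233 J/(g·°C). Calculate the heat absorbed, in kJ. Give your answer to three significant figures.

q = 15.3 kJ

q = m c ΔT = 623.7 × 0.233 × (119.5 − 14.1)
q = 623.7 × 0.233 × 105.4 = 15320 J = 15.3 kJ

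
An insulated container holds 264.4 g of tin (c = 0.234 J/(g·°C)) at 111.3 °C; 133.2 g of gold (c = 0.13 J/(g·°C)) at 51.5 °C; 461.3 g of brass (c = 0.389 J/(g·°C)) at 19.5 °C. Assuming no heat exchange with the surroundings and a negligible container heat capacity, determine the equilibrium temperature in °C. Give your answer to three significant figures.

T_f = 43.6 °C

Σ mᵢcᵢ(T − Tᵢ) = 0  ⇒  T = Σ mᵢcᵢTᵢ / Σ mᵢcᵢ
Σ mᵢcᵢ = 264.4×0.234 + 133.2×0.13 + 461.3×0.389 = 258.6313
Σ mᵢcᵢTᵢ = 61.8696×111.3 + 17.316×51.5 + 179.4457×19.5 = 11277
T = 11277 / 258.6313 = 43.60 °C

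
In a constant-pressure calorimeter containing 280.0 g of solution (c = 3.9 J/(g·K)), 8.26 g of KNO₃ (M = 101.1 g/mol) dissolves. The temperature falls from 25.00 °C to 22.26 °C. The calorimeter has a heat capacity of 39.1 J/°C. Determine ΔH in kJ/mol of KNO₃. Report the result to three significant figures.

|ΔT| = |22.26 − 25.00| = 2.74 °C
|q_surr| = (280.0 × 3.9 + 39.1) × 2.74 = 1131.1 × 2.74 = 3099 J
n(KNO₃) = 8.26 / 101.1 = 0.08170 mol
Temperature fell, so q_rxn = +|q_surr| = 3.099 kJ
ΔH = q_rxn / n = 37.93 kJ/mol

ΔH = 37.9 kJ/mol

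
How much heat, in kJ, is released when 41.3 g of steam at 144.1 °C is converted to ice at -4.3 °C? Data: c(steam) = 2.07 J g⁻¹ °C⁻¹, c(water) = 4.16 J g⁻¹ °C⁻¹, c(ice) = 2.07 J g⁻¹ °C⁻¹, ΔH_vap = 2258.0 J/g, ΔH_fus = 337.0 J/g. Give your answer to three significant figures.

q1 (cool steam 144.1→100 °C): 41.3 × 2.07 × 44.1 = 3770 J
q2 (condense at 100 °C): 41.3 × 2258.0 = 93255 J
q3 (cool water 100→0 °C): 41.3 × 4.16 × 100.0 = 17181 J
q4 (freeze at 0 °C): 41.3 × 337.0 = 13918 J
q5 (cool ice 0→-4.3 °C): 41.3 × 2.07 × 4.3 = 368 J
Total: 3770 + 93255 + 17181 + 13918 + 368 = 128492 J = 128 kJ

q = 128 kJ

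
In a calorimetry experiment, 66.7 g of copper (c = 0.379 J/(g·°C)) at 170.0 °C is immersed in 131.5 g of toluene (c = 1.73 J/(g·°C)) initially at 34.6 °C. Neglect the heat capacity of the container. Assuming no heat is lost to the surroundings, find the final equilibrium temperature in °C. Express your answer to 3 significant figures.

T_f = 48.1 °C

Heat lost by copper = heat gained by toluene.
(66.7)(0.379)(170.0 − T) = (131.5)(1.73)(T − 34.6)
25.2793 (170.0 − T) = 227.495 (T − 34.6)
4297.5 − 25.2793 T = 227.495 T − 7871.3
12168.8 = 252.7743 T
T = 48.14 °C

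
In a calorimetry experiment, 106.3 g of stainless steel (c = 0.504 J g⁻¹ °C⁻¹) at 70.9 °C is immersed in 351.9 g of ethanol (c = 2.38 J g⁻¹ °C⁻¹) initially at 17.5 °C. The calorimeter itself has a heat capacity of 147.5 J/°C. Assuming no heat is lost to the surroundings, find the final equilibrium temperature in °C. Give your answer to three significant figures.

T_f = 20.3 °C

Heat lost by stainless steel = heat gained by ethanol + calorimeter.
(106.3)(0.504)(70.9 − T) = [(351.9)(2.38) + 147.5](T − 17.5)
53.5752 (70.9 − T) = 985.022 (T − 17.5)
3798.5 − 53.5752 T = 985.022 T − 17238
21036.5 = 1038.5972 T
T = 20.25 °C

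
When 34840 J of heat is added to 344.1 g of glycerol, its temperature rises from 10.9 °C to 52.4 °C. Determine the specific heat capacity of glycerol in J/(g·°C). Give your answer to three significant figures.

c = q / (m ΔT) = 34840 / (344.1 × 41.5)
c = 34840 / 14280.15 = 2.44 J/(g·°C)

c = 2.44 J/(g·°C)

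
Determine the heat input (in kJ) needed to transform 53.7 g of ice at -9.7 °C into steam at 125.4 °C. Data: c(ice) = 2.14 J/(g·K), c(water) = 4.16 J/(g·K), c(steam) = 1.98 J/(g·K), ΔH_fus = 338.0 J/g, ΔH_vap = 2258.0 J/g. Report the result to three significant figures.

q1 (heat ice -9.7→0.0 °C): 53.7 × 2.14 × 9.7 = 1115 J
q2 (melt at 0 °C): 53.7 × 338.0 = 18151 J
q3 (heat water 0.0→100.0 °C): 53.7 × 4.16 × 100.0 = 22339 J
q4 (vaporize at 100 °C): 53.7 × 2258.0 = 121255 J
q5 (heat steam 100.0→125.4 °C): 53.7 × 1.98 × 25.4 = 2701 J
Total: 1115 + 18151 + 22339 + 121255 + 2701 = 165561 J = 166 kJ

q = 166 kJ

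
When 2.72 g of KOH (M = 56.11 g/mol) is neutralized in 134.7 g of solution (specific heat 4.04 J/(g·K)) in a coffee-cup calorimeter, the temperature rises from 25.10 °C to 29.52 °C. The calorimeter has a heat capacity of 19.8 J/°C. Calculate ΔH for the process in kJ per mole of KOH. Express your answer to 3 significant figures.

ΔH = -51.4 kJ/mol

|ΔT| = |29.52 − 25.10| = 4.42 °C
|q_surr| = (134.7 × 4.04 + 19.8) × 4.42 = 563.988 × 4.42 = 2493 J
n(KOH) = 2.72 / 56.11 = 0.04848 mol
Temperature rose, so q_rxn = −|q_surr| = -2.493 kJ
ΔH = q_rxn / n = -51.42 kJ/mol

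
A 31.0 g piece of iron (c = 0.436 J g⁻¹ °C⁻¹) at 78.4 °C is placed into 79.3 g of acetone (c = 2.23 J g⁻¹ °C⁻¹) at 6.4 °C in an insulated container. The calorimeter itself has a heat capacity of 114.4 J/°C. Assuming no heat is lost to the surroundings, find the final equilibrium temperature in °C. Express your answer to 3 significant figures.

Heat lost by iron = heat gained by acetone + calorimeter.
(31.0)(0.436)(78.4 − T) = [(79.3)(2.23) + 114.4](T − 6.4)
13.516 (78.4 − T) = 291.239 (T − 6.4)
1059.7 − 13.516 T = 291.239 T − 1863.9
2923.6 = 304.755 T
T = 9.593 °C

T_f = 9.59 °C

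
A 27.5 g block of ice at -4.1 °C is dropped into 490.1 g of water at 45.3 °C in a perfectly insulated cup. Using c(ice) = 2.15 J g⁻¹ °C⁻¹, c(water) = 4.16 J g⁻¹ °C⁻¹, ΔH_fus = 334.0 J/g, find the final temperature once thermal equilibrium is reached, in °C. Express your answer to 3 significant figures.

T_f = 38.5 °C

Heat to bring ice to 0 °C and melt it: q₁ = 27.5×2.15×4.1 + 27.5×334.0 = 9427.4 J
Heat the water can supply cooling to 0 °C: 490.1×4.16×45.3 = 92358.4 J > q₁, so all ice melts.
Energy balance: 490.1×4.16×(45.3 − T) = 9427.4 + 27.5×4.16×(T − 0)
2038.816(45.3 − T) = 9427.4 + 114.4 T
92358.4 − 9427.4 = 2153.216 T
T = 82931.0 / 2153.216 = 38.51 °C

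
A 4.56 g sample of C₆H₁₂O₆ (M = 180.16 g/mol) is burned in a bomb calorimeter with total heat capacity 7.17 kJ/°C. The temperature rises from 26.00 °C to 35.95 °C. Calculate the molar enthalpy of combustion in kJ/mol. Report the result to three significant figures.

ΔT = 35.95 − 26.00 = 9.95 °C
q_cal = C_cal × ΔT = 7.17 × 9.95 = 71.3415 kJ
n = 4.56 / 180.16 = 0.02531 mol
q_rxn = −q_cal = -71.3415 kJ
ΔH = -71.3415 / 0.02531 = -2819 kJ/mol

ΔH = -2820 kJ/mol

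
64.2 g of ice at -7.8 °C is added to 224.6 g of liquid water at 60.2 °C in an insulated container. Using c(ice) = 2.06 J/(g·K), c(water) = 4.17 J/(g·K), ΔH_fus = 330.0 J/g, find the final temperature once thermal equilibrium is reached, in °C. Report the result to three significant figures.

T_f = 28.4 °C

Heat to bring ice to 0 °C and melt it: q₁ = 64.2×2.06×7.8 + 64.2×330.0 = 22218 J
Heat the water can supply cooling to 0 °C: 224.6×4.17×60.2 = 56382.2 J > q₁, so all ice melts.
Energy balance: 224.6×4.17×(60.2 − T) = 22218 + 64.2×4.17×(T − 0)
936.582(60.2 − T) = 22218 + 267.714 T
56382.2 − 22218 = 1204.296 T
T = 34164.2 / 1204.296 = 28.37 °C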